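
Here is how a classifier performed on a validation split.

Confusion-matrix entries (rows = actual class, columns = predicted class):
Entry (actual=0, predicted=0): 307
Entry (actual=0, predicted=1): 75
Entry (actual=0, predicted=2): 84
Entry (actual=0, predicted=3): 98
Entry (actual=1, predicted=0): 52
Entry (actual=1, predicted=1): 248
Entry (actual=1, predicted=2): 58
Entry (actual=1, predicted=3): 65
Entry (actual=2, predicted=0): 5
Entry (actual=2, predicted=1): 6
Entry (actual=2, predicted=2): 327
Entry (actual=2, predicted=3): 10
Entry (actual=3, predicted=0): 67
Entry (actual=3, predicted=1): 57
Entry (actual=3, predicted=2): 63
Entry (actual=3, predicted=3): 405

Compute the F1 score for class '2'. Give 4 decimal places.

0.7432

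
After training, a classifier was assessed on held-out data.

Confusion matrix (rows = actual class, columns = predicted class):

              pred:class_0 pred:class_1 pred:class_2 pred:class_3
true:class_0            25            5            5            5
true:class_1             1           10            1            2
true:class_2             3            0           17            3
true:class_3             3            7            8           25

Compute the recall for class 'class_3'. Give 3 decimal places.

0.581

Treat 'class_3' as positive and all other classes as negative.
recall = TP/(TP+FN).
class_3: TP=25, FN=3+7+8=18 → 25/43 = 0.5814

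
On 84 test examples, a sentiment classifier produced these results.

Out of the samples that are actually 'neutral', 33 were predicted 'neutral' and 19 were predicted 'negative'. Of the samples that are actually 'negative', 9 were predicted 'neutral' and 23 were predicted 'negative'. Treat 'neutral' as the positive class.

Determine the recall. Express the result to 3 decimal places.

Recall = TP/(TP+FN) = 33/(33+19) = 33/52 = 0.635

0.635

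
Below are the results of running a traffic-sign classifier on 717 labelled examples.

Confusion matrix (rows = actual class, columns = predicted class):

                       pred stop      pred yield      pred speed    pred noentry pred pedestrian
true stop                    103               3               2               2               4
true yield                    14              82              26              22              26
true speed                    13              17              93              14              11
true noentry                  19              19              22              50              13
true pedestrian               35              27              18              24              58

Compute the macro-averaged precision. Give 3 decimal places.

0.531

Per-class precision (TP/(TP+FP)):
  stop: TP=103, FP=14+13+19+35=81 → 103/184 = 0.5598
  yield: TP=82, FP=3+17+19+27=66 → 82/148 = 0.5541
  speed: TP=93, FP=2+26+22+18=68 → 93/161 = 0.5776
  noentry: TP=50, FP=2+22+14+24=62 → 50/112 = 0.4464
  pedestrian: TP=58, FP=4+26+11+13=54 → 58/112 = 0.5179
Macro-precision = mean = (0.5598 + 0.5541 + 0.5776 + 0.4464 + 0.5179) / 5 = 0.531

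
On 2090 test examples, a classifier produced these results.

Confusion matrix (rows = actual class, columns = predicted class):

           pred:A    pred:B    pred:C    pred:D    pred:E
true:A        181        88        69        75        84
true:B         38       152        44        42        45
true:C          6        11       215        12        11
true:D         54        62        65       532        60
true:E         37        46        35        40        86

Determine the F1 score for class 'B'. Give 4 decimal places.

One-vs-rest for 'B': TP = diagonal; FP = other classes predicted 'B'; FN = 'B' predicted as other.
F1 score = 2·TP/(2·TP+FP+FN).
B: TP=152, FP=88+11+62+46=207, FN=38+44+42+45=169 → 304/680 = 0.44706

0.4471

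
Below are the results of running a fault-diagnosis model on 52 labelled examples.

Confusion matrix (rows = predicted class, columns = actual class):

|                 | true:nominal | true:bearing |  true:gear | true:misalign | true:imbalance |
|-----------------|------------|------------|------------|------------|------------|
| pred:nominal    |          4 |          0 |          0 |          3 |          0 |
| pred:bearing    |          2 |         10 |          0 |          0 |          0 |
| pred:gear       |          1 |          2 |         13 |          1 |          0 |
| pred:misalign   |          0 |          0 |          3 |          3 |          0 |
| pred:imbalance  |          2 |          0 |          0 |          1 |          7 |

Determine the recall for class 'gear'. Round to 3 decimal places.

0.813

One-vs-rest for 'gear': TP = diagonal; FP = other classes predicted 'gear'; FN = 'gear' predicted as other.
recall = TP/(TP+FN).
gear: TP=13, FN=0+0+3+0=3 → 13/16 = 0.8125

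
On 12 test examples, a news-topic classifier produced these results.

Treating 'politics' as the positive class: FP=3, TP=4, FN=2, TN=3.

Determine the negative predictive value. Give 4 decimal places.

0.6000

NPV = TN/(TN+FN) = 3/(3+2) = 0.6000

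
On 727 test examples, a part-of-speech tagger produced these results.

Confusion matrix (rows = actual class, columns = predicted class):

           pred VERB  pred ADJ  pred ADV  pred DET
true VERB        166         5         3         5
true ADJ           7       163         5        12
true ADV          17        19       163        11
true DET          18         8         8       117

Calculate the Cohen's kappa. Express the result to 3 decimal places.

Observed agreement pₒ = trace/N = 609/727 = 0.8377
Expected agreement pₑ = Σ (rowᵢ·colᵢ)/N² = (179·208 + 187·195 + 210·179 + 151·145)/727² = 0.2520
κ = (pₒ − pₑ)/(1 − pₑ) = (0.8377 − 0.2520)/(1 − 0.2520) = 0.783

0.783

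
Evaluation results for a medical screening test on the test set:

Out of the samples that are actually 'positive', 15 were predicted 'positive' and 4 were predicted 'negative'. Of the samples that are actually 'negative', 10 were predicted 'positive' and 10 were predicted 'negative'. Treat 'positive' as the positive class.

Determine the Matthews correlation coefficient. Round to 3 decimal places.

MCC = (TP·TN − FP·FN) / √((TP+FP)(TP+FN)(TN+FP)(TN+FN))
Numerator = 15·10 − 10·4 = 110
Denominator = √(25·19·20·14) = √133000 = 364.6917
MCC = 110 / 364.6917 = 0.302

0.302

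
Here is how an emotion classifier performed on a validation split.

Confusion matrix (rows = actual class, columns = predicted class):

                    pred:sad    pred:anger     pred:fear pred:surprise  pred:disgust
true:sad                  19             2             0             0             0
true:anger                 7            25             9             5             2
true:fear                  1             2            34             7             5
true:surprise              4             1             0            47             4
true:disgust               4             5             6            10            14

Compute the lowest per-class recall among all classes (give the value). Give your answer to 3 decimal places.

0.359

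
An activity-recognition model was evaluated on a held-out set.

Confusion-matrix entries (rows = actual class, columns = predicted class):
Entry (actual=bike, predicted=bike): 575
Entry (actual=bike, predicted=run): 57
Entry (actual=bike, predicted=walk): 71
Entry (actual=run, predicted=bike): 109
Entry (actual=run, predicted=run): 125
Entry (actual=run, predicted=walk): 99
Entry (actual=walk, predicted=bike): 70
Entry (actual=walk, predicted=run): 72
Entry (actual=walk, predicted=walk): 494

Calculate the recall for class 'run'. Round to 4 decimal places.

0.3754

recall = TP/(TP+FN).
run: TP=125, FN=109+99=208 → 125/333 = 0.37538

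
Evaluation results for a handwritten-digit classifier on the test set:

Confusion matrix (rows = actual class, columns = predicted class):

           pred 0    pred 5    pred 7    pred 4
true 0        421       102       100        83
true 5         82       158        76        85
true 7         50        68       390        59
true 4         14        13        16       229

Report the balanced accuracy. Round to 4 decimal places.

0.6300

Balanced accuracy = mean of per-class recall.
  0: recall = 421/706 = 0.59632
  5: recall = 158/401 = 0.39401
  7: recall = 390/567 = 0.68783
  4: recall = 229/272 = 0.84191
Mean = (0.59632 + 0.39401 + 0.68783 + 0.84191) / 4 = 0.6300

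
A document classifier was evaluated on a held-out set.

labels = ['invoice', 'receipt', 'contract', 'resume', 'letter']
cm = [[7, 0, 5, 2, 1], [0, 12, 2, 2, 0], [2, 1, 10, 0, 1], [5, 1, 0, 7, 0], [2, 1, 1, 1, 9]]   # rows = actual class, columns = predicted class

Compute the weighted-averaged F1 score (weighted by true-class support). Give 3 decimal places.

Per-class F1 score (2·TP/(2·TP+FP+FN)):
  invoice: TP=7, FP=0+2+5+2=9, FN=0+5+2+1=8 → 14/31 = 0.4516
  receipt: TP=12, FP=0+1+1+1=3, FN=0+2+2+0=4 → 24/31 = 0.7742
  contract: TP=10, FP=5+2+0+1=8, FN=2+1+0+1=4 → 20/32 = 0.6250
  resume: TP=7, FP=2+2+0+1=5, FN=5+1+0+0=6 → 14/25 = 0.5600
  letter: TP=9, FP=1+0+1+0=2, FN=2+1+1+1=5 → 18/25 = 0.7200
Weighted-F1 score = Σ (supportᵢ/N)·F1 scoreᵢ with N=72: (15/72)·0.4516 + (16/72)·0.7742 + (14/72)·0.6250 + (13/72)·0.5600 + (14/72)·0.7200 = 0.629

0.629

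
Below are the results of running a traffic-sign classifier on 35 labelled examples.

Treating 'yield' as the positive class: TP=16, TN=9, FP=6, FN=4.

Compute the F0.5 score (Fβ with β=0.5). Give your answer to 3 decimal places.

0.741

Fβ = (1+β²)·TP / ((1+β²)·TP + β²·FN + FP), with β²=1/4
= 1.25·16 / (1.25·16 + 0.25·4 + 6) = 0.741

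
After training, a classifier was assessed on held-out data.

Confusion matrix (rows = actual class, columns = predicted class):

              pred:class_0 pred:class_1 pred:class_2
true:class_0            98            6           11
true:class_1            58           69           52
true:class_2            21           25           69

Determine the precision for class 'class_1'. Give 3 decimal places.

Treat 'class_1' as positive and all other classes as negative.
precision = TP/(TP+FP).
class_1: TP=69, FP=6+25=31 → 69/100 = 0.6900

0.690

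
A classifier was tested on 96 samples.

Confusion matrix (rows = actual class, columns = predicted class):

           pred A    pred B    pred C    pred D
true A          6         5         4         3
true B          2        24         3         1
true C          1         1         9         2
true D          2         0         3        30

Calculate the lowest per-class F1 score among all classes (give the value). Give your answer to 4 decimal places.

0.4138

Per-class F1 score (2·TP/(2·TP+FP+FN)):
  A: TP=6, FP=2+1+2=5, FN=5+4+3=12 → 12/29 = 0.41379
  B: TP=24, FP=5+1+0=6, FN=2+3+1=6 → 48/60 = 0.80000
  C: TP=9, FP=4+3+3=10, FN=1+1+2=4 → 18/32 = 0.56250
  D: TP=30, FP=3+1+2=6, FN=2+0+3=5 → 60/71 = 0.84507
Lowest is class 'A' with F1 score = 0.4138.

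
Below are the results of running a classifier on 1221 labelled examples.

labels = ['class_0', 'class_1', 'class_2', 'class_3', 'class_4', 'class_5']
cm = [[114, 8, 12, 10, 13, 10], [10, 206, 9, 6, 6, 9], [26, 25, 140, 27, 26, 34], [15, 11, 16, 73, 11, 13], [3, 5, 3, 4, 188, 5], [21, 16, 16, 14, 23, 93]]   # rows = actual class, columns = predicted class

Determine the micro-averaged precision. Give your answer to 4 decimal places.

0.6667

Micro-averaging pools counts across classes: ΣTP=814, ΣFP=407, ΣFN=407.
Micro-precision = TP/(TP+FP) on pooled counts = 0.6667 (equals overall accuracy in single-label multiclass).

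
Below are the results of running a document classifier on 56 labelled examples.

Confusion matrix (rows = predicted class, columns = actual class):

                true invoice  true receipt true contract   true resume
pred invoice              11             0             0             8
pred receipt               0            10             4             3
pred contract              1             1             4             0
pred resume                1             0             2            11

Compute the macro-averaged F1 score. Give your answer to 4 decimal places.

0.6282

Per-class F1 score (2·TP/(2·TP+FP+FN)):
  invoice: TP=11, FP=0+0+8=8, FN=0+1+1=2 → 22/32 = 0.68750
  receipt: TP=10, FP=0+4+3=7, FN=0+1+0=1 → 20/28 = 0.71429
  contract: TP=4, FP=1+1+0=2, FN=0+4+2=6 → 8/16 = 0.50000
  resume: TP=11, FP=1+0+2=3, FN=8+3+0=11 → 22/36 = 0.61111
Macro-F1 score = mean = (0.68750 + 0.71429 + 0.50000 + 0.61111) / 4 = 0.6282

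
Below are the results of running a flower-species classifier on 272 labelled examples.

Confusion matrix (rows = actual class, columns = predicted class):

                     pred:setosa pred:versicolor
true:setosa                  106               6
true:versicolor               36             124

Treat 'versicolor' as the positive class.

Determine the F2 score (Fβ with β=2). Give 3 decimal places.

0.805

Fβ = (1+β²)·TP / ((1+β²)·TP + β²·FN + FP), with β²=4
= 5·124 / (5·124 + 4·36 + 6) = 0.805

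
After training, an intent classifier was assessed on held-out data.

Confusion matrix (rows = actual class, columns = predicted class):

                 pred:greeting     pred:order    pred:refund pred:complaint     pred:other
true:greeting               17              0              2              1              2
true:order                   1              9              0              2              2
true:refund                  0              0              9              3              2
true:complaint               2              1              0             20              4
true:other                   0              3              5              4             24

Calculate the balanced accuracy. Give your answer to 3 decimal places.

Balanced accuracy = mean of per-class recall.
  greeting: recall = 17/22 = 0.7727
  order: recall = 9/14 = 0.6429
  refund: recall = 9/14 = 0.6429
  complaint: recall = 20/27 = 0.7407
  other: recall = 24/36 = 0.6667
Mean = (0.7727 + 0.6429 + 0.6429 + 0.7407 + 0.6667) / 5 = 0.693

0.693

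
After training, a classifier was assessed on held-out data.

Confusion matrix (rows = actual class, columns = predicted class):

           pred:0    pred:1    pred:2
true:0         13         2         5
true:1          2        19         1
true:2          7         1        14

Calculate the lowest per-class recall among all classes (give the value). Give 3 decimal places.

0.636

Per-class recall (TP/(TP+FN)):
  0: TP=13, FN=2+5=7 → 13/20 = 0.6500
  1: TP=19, FN=2+1=3 → 19/22 = 0.8636
  2: TP=14, FN=7+1=8 → 14/22 = 0.6364
Lowest is class '2' with recall = 0.636.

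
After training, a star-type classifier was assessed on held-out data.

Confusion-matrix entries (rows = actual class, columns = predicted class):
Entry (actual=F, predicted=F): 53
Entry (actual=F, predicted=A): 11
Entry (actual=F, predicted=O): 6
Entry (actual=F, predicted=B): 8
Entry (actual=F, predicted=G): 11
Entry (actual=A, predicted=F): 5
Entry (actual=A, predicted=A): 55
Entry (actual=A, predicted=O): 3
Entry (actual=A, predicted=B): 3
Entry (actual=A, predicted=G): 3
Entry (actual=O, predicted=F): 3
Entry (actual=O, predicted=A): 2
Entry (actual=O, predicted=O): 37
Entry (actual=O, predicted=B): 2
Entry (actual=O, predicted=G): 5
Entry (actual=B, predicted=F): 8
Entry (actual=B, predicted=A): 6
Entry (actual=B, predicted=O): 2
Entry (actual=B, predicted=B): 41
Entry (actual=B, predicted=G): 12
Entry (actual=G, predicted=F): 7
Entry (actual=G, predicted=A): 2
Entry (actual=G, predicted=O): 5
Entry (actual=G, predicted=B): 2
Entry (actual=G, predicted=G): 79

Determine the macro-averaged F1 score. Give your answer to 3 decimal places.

Per-class F1 score (2·TP/(2·TP+FP+FN)):
  F: TP=53, FP=5+3+8+7=23, FN=11+6+8+11=36 → 106/165 = 0.6424
  A: TP=55, FP=11+2+6+2=21, FN=5+3+3+3=14 → 110/145 = 0.7586
  O: TP=37, FP=6+3+2+5=16, FN=3+2+2+5=12 → 74/102 = 0.7255
  B: TP=41, FP=8+3+2+2=15, FN=8+6+2+12=28 → 82/125 = 0.6560
  G: TP=79, FP=11+3+5+12=31, FN=7+2+5+2=16 → 158/205 = 0.7707
Macro-F1 score = mean = (0.6424 + 0.7586 + 0.7255 + 0.6560 + 0.7707) / 5 = 0.711

0.711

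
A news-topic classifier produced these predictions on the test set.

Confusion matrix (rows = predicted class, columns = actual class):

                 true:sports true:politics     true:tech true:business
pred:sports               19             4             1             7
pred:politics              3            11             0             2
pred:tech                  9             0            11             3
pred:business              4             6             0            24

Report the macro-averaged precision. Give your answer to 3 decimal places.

Per-class precision (TP/(TP+FP)):
  sports: TP=19, FP=4+1+7=12 → 19/31 = 0.6129
  politics: TP=11, FP=3+0+2=5 → 11/16 = 0.6875
  tech: TP=11, FP=9+0+3=12 → 11/23 = 0.4783
  business: TP=24, FP=4+6+0=10 → 24/34 = 0.7059
Macro-precision = mean = (0.6129 + 0.6875 + 0.4783 + 0.7059) / 4 = 0.621

0.621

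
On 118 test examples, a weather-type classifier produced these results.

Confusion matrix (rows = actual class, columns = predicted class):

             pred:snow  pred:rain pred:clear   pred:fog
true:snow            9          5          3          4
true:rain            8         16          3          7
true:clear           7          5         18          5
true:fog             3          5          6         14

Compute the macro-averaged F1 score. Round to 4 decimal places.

0.4760

Per-class F1 score (2·TP/(2·TP+FP+FN)):
  snow: TP=9, FP=8+7+3=18, FN=5+3+4=12 → 18/48 = 0.37500
  rain: TP=16, FP=5+5+5=15, FN=8+3+7=18 → 32/65 = 0.49231
  clear: TP=18, FP=3+3+6=12, FN=7+5+5=17 → 36/65 = 0.55385
  fog: TP=14, FP=4+7+5=16, FN=3+5+6=14 → 28/58 = 0.48276
Macro-F1 score = mean = (0.37500 + 0.49231 + 0.55385 + 0.48276) / 4 = 0.4760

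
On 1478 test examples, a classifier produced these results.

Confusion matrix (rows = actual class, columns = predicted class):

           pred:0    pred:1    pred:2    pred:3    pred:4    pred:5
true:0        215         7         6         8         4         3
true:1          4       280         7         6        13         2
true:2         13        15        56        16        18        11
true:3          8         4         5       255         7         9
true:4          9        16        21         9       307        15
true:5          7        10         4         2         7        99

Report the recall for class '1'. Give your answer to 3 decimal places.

0.897

recall = TP/(TP+FN).
1: TP=280, FN=4+7+6+13+2=32 → 280/312 = 0.8974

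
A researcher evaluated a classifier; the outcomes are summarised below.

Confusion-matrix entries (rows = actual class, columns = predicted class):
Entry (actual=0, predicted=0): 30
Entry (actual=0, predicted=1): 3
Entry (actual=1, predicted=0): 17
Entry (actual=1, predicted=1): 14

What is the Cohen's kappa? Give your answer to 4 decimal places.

Observed agreement pₒ = trace/N = 44/64 = 0.68750
Expected agreement pₑ = Σ (rowᵢ·colᵢ)/N² = (33·47 + 31·17)/64² = 0.50732
κ = (pₒ − pₑ)/(1 − pₑ) = (0.68750 − 0.50732)/(1 − 0.50732) = 0.3657

0.3657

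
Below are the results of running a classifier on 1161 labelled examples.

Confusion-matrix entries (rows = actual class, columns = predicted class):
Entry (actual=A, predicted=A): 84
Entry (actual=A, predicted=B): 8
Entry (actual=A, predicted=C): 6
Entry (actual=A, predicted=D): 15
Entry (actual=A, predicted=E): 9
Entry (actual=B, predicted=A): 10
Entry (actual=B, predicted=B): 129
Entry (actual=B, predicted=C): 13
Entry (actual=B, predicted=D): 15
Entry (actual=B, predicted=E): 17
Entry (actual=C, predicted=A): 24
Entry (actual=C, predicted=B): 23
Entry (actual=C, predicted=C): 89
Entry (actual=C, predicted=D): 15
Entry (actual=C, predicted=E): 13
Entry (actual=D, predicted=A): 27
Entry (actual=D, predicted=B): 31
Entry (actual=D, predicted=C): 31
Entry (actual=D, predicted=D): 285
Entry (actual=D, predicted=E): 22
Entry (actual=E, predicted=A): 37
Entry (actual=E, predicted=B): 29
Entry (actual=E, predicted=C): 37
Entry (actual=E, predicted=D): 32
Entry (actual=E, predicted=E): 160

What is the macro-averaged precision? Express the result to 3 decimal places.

Per-class precision (TP/(TP+FP)):
  A: TP=84, FP=10+24+27+37=98 → 84/182 = 0.4615
  B: TP=129, FP=8+23+31+29=91 → 129/220 = 0.5864
  C: TP=89, FP=6+13+31+37=87 → 89/176 = 0.5057
  D: TP=285, FP=15+15+15+32=77 → 285/362 = 0.7873
  E: TP=160, FP=9+17+13+22=61 → 160/221 = 0.7240
Macro-precision = mean = (0.4615 + 0.5864 + 0.5057 + 0.7873 + 0.7240) / 5 = 0.613

0.613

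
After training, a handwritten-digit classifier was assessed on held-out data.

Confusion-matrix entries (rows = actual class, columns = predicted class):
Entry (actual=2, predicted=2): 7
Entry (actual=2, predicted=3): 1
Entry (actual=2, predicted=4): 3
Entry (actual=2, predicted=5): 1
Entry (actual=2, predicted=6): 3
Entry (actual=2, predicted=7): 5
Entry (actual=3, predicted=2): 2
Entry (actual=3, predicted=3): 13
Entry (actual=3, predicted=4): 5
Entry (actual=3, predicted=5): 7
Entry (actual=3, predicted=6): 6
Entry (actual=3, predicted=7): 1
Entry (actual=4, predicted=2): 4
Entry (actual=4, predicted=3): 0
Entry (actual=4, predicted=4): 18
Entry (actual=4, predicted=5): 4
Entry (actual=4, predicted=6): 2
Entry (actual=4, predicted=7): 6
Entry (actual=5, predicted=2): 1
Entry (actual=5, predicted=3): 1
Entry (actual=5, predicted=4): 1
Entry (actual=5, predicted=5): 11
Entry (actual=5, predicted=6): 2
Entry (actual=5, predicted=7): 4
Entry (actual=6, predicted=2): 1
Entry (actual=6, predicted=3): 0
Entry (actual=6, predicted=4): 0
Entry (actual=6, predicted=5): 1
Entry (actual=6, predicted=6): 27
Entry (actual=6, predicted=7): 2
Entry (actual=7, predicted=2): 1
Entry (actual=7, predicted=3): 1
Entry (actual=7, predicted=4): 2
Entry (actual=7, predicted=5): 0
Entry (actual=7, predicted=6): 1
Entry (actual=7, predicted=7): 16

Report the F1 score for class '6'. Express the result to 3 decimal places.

F1 score = 2·TP/(2·TP+FP+FN).
6: TP=27, FP=3+6+2+2+1=14, FN=1+0+0+1+2=4 → 54/72 = 0.7500

0.750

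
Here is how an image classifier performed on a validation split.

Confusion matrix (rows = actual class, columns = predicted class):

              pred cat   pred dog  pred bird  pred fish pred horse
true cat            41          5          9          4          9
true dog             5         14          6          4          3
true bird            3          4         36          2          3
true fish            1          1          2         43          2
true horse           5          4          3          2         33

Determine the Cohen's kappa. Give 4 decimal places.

0.6017

Observed agreement pₒ = trace/N = 167/244 = 0.68443
Expected agreement pₑ = Σ (rowᵢ·colᵢ)/N² = (68·55 + 32·28 + 48·56 + 49·55 + 47·50)/244² = 0.20776
κ = (pₒ − pₑ)/(1 − pₑ) = (0.68443 − 0.20776)/(1 − 0.20776) = 0.6017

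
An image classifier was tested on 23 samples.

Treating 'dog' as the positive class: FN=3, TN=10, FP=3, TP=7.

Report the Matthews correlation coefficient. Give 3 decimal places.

0.469

MCC = (TP·TN − FP·FN) / √((TP+FP)(TP+FN)(TN+FP)(TN+FN))
Numerator = 7·10 − 3·3 = 61
Denominator = √(10·10·13·13) = √16900 = 130.0000
MCC = 61 / 130.0000 = 0.469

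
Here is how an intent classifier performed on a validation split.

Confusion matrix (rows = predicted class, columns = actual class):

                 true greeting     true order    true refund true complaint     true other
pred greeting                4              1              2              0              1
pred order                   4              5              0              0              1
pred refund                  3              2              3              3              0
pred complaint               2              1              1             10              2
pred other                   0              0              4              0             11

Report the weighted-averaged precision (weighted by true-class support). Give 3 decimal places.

0.548

Per-class precision (TP/(TP+FP)):
  greeting: TP=4, FP=1+2+0+1=4 → 4/8 = 0.5000
  order: TP=5, FP=4+0+0+1=5 → 5/10 = 0.5000
  refund: TP=3, FP=3+2+3+0=8 → 3/11 = 0.2727
  complaint: TP=10, FP=2+1+1+2=6 → 10/16 = 0.6250
  other: TP=11, FP=0+0+4+0=4 → 11/15 = 0.7333
Weighted-precision = Σ (supportᵢ/N)·precisionᵢ with N=60: (13/60)·0.5000 + (9/60)·0.5000 + (10/60)·0.2727 + (13/60)·0.6250 + (15/60)·0.7333 = 0.548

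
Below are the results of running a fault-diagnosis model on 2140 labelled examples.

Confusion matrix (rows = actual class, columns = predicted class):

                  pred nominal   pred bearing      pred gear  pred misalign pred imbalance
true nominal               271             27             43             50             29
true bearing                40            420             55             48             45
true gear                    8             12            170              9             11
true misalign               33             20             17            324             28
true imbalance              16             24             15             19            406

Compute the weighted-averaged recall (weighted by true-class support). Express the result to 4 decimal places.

Per-class recall (TP/(TP+FN)):
  nominal: TP=271, FN=27+43+50+29=149 → 271/420 = 0.64524
  bearing: TP=420, FN=40+55+48+45=188 → 420/608 = 0.69079
  gear: TP=170, FN=8+12+9+11=40 → 170/210 = 0.80952
  misalign: TP=324, FN=33+20+17+28=98 → 324/422 = 0.76777
  imbalance: TP=406, FN=16+24+15+19=74 → 406/480 = 0.84583
Weighted-recall = Σ (supportᵢ/N)·recallᵢ with N=2140: (420/2140)·0.64524 + (608/2140)·0.69079 + (210/2140)·0.80952 + (422/2140)·0.76777 + (480/2140)·0.84583 = 0.7435

0.7435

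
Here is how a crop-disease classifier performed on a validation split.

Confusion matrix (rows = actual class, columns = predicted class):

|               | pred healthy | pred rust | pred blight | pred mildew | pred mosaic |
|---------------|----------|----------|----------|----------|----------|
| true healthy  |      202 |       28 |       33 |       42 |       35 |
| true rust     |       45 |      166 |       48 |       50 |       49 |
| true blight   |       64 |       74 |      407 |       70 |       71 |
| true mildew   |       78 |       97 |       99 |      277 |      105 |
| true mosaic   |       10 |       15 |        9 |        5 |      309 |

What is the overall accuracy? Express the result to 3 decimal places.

0.570

Accuracy = trace / total = (202+166+407+277+309=1361) / 2388 = 1361/2388 = 0.570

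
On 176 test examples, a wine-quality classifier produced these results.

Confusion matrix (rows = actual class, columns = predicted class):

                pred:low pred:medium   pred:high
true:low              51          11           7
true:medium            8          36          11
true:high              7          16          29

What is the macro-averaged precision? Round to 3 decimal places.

0.654

Per-class precision (TP/(TP+FP)):
  low: TP=51, FP=8+7=15 → 51/66 = 0.7727
  medium: TP=36, FP=11+16=27 → 36/63 = 0.5714
  high: TP=29, FP=7+11=18 → 29/47 = 0.6170
Macro-precision = mean = (0.7727 + 0.5714 + 0.6170) / 3 = 0.654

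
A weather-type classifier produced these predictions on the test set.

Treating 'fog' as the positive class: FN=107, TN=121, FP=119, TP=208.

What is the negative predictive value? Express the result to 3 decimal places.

0.531

NPV = TN/(TN+FN) = 121/(121+107) = 0.531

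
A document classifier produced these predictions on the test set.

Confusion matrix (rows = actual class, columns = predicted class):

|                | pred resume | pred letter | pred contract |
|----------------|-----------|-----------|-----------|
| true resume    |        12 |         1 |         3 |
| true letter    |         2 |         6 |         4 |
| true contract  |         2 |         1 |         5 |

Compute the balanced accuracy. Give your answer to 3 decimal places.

0.625

Balanced accuracy = mean of per-class recall.
  resume: recall = 12/16 = 0.7500
  letter: recall = 6/12 = 0.5000
  contract: recall = 5/8 = 0.6250
Mean = (0.7500 + 0.5000 + 0.6250) / 3 = 0.625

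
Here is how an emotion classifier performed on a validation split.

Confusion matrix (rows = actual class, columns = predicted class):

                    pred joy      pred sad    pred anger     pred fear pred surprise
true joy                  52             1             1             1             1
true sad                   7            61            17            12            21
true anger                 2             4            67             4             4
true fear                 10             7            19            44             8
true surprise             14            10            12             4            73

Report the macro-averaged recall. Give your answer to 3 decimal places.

Per-class recall (TP/(TP+FN)):
  joy: TP=52, FN=1+1+1+1=4 → 52/56 = 0.9286
  sad: TP=61, FN=7+17+12+21=57 → 61/118 = 0.5169
  anger: TP=67, FN=2+4+4+4=14 → 67/81 = 0.8272
  fear: TP=44, FN=10+7+19+8=44 → 44/88 = 0.5000
  surprise: TP=73, FN=14+10+12+4=40 → 73/113 = 0.6460
Macro-recall = mean = (0.9286 + 0.5169 + 0.8272 + 0.5000 + 0.6460) / 5 = 0.684

0.684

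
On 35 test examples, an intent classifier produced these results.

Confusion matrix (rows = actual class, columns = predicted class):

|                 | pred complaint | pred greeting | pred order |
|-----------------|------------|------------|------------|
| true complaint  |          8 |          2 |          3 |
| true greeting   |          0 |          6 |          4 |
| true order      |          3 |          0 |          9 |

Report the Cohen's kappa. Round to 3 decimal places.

Observed agreement pₒ = trace/N = 23/35 = 0.6571
Expected agreement pₑ = Σ (rowᵢ·colᵢ)/N² = (13·11 + 10·8 + 12·16)/35² = 0.3388
κ = (pₒ − pₑ)/(1 − pₑ) = (0.6571 − 0.3388)/(1 − 0.3388) = 0.481

0.481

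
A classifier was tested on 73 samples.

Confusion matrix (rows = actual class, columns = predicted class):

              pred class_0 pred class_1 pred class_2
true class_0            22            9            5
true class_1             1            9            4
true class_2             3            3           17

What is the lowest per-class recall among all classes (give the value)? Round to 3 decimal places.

Per-class recall (TP/(TP+FN)):
  class_0: TP=22, FN=9+5=14 → 22/36 = 0.6111
  class_1: TP=9, FN=1+4=5 → 9/14 = 0.6429
  class_2: TP=17, FN=3+3=6 → 17/23 = 0.7391
Lowest is class 'class_0' with recall = 0.611.

0.611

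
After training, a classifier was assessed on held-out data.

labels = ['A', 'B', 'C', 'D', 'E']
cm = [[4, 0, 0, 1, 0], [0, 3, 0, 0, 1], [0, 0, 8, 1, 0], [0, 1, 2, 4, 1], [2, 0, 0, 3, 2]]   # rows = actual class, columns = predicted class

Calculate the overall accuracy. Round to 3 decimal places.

0.636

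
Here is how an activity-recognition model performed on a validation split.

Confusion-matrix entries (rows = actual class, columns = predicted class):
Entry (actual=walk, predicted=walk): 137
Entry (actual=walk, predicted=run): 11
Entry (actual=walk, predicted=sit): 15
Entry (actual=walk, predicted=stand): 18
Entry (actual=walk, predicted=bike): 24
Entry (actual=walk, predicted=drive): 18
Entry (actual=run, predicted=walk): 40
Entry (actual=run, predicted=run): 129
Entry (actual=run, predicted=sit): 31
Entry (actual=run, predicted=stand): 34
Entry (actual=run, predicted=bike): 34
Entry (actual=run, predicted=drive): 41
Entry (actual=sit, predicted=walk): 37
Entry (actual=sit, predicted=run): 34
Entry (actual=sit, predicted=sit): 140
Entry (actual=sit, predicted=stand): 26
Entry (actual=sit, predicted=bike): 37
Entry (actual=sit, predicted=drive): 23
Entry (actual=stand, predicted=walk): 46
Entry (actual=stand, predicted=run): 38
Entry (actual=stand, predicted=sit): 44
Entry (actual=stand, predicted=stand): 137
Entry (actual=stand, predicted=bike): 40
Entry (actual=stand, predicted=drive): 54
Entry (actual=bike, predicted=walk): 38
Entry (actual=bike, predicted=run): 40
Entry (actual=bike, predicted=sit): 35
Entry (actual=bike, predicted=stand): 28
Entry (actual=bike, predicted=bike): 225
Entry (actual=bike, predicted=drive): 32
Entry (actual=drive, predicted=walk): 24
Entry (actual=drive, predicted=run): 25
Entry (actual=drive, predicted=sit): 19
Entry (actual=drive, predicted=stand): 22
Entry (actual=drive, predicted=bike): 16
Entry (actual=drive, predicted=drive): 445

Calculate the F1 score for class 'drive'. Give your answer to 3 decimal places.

0.765

F1 score = 2·TP/(2·TP+FP+FN).
drive: TP=445, FP=18+41+23+54+32=168, FN=24+25+19+22+16=106 → 890/1164 = 0.7646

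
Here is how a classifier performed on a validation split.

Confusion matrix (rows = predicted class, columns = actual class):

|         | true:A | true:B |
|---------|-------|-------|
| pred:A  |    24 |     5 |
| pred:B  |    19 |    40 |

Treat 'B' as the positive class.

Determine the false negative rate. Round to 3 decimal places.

0.111

FNR = FN/(FN+TP) = 5/(5+40) = 0.111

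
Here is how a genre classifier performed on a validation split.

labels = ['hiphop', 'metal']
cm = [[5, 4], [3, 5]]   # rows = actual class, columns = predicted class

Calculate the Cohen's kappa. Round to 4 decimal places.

0.1793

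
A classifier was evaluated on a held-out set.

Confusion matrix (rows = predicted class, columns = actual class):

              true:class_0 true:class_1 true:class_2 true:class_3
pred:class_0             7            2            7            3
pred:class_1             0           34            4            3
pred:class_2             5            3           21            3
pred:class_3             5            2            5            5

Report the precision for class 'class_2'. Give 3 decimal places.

0.656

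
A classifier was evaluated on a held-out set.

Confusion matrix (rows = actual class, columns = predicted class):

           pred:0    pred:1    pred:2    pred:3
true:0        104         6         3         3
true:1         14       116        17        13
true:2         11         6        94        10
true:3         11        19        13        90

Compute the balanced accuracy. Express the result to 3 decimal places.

0.769

Balanced accuracy = mean of per-class recall.
  0: recall = 104/116 = 0.8966
  1: recall = 116/160 = 0.7250
  2: recall = 94/121 = 0.7769
  3: recall = 90/133 = 0.6767
Mean = (0.8966 + 0.7250 + 0.7769 + 0.6767) / 4 = 0.769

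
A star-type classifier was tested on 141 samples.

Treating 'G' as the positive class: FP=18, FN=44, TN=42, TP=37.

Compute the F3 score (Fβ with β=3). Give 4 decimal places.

Fβ = (1+β²)·TP / ((1+β²)·TP + β²·FN + FP), with β²=9
= 10·37 / (10·37 + 9·44 + 18) = 0.4719

0.4719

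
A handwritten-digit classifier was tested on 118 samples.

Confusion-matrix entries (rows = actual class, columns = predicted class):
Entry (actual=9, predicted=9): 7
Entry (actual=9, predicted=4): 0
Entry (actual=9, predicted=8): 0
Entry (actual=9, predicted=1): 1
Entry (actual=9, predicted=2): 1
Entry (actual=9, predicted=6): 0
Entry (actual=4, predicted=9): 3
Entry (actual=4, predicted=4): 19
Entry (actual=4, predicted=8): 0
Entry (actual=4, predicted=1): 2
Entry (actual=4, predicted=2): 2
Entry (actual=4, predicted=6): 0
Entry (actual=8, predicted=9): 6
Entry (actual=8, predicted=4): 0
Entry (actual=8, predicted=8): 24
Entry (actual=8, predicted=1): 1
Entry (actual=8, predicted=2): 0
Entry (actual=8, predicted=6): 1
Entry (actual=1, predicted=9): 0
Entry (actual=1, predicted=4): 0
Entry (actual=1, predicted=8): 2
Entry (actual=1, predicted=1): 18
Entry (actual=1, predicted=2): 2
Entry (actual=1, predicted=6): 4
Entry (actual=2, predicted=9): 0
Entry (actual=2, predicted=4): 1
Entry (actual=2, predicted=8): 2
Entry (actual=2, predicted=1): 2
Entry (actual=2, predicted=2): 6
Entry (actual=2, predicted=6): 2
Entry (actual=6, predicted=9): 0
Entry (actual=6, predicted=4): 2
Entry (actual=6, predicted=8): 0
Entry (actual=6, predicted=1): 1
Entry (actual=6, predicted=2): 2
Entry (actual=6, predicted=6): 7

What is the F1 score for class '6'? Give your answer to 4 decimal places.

0.5385

One-vs-rest for '6': TP = diagonal; FP = other classes predicted '6'; FN = '6' predicted as other.
F1 score = 2·TP/(2·TP+FP+FN).
6: TP=7, FP=0+0+1+4+2=7, FN=0+2+0+1+2=5 → 14/26 = 0.53846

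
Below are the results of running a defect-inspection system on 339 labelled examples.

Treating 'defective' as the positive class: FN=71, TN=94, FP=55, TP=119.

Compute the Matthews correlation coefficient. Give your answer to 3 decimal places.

0.255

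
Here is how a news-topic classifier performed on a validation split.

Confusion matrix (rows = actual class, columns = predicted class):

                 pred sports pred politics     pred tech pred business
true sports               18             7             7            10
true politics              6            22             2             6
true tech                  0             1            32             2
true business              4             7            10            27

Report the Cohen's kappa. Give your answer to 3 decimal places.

Observed agreement pₒ = trace/N = 99/161 = 0.6149
Expected agreement pₑ = Σ (rowᵢ·colᵢ)/N² = (42·28 + 36·37 + 35·51 + 48·45)/161² = 0.2489
κ = (pₒ − pₑ)/(1 − pₑ) = (0.6149 − 0.2489)/(1 − 0.2489) = 0.487

0.487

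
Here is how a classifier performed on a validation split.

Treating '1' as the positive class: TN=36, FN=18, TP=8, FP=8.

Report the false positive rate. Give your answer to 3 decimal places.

FPR = FP/(FP+TN) = 8/(8+36) = 0.182

0.182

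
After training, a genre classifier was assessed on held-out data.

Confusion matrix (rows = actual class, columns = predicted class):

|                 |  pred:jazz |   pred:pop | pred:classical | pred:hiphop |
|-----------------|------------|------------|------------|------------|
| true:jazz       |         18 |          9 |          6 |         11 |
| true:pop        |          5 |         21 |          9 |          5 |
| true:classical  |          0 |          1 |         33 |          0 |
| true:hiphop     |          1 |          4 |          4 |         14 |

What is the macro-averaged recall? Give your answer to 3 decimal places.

Per-class recall (TP/(TP+FN)):
  jazz: TP=18, FN=9+6+11=26 → 18/44 = 0.4091
  pop: TP=21, FN=5+9+5=19 → 21/40 = 0.5250
  classical: TP=33, FN=0+1+0=1 → 33/34 = 0.9706
  hiphop: TP=14, FN=1+4+4=9 → 14/23 = 0.6087
Macro-recall = mean = (0.4091 + 0.5250 + 0.9706 + 0.6087) / 4 = 0.628

0.628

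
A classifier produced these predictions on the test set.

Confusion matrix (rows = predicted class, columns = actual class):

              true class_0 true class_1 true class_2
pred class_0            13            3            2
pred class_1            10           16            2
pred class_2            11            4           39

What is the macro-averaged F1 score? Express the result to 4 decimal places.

0.6439

Per-class F1 score (2·TP/(2·TP+FP+FN)):
  class_0: TP=13, FP=3+2=5, FN=10+11=21 → 26/52 = 0.50000
  class_1: TP=16, FP=10+2=12, FN=3+4=7 → 32/51 = 0.62745
  class_2: TP=39, FP=11+4=15, FN=2+2=4 → 78/97 = 0.80412
Macro-F1 score = mean = (0.50000 + 0.62745 + 0.80412) / 3 = 0.6439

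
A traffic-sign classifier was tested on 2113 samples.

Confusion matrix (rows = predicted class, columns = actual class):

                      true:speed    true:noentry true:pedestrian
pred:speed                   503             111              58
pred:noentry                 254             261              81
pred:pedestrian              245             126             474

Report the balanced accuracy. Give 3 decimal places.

0.600

Balanced accuracy = mean of per-class recall.
  speed: recall = 503/1002 = 0.5020
  noentry: recall = 261/498 = 0.5241
  pedestrian: recall = 474/613 = 0.7732
Mean = (0.5020 + 0.5241 + 0.7732) / 3 = 0.600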